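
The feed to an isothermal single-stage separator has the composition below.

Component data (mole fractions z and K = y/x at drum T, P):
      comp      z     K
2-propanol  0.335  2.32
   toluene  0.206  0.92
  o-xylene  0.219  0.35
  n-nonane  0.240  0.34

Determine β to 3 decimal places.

Newton iteration, β⁰ = 0.47:
  β = 0.470: g = -0.1788, g' = -0.635 → β = 0.189
  β = 0.189: g = -0.0058, g' = -0.632 → β = 0.179
Converged at β = 0.179.

β = 0.179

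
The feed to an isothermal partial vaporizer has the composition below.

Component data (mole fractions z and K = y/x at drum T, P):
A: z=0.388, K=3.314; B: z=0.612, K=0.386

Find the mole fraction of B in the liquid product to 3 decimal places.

Rachford–Rice: g(V/F) = Σ zᵢ(Kᵢ−1)/(1+V/F(Kᵢ−1)) = 0.
Feasibility: ΣzᵢKᵢ = 1.522, Σzᵢ/Kᵢ = 1.703 — both > 1, two phases present.
Binary case is linear: z₁(K₁−1)(1+V/F(K₂−1)) + z₂(K₂−1)(1+V/F(K₁−1)) = 0
⇒ V/F = [z₁(K₁−1)+z₂(K₂−1)] / [−(K₁−1)(K₂−1)] = 0.5221/1.4208 = 0.367
Compositions from xᵢ = zᵢ/(1+V/F(Kᵢ−1)), yᵢ = Kᵢxᵢ:
  A: x = 0.210, y = 0.695
  B: x = 0.790, y = 0.305

x_B = 0.790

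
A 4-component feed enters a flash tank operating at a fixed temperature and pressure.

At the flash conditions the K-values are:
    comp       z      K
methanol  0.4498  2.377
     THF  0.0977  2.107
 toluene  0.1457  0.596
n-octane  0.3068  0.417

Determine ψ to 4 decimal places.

Let ψ = V/F and solve Σ zᵢ(Kᵢ−1)/(1+ψ(Kᵢ−1)) = 0.
Feasibility: ΣzᵢKᵢ = 1.4898, Σzᵢ/Kᵢ = 1.2158 — both > 1, two phases present.
Newton iteration, ψ⁰ = 0.5:
  ψ = 0.5000: g = 0.11022, g' = -0.5938 → ψ = 0.6856
  ψ = 0.6856: g = 0.00071, g' = -0.5992 → ψ = 0.6868
Converged at ψ = 0.6868.

ψ = 0.6868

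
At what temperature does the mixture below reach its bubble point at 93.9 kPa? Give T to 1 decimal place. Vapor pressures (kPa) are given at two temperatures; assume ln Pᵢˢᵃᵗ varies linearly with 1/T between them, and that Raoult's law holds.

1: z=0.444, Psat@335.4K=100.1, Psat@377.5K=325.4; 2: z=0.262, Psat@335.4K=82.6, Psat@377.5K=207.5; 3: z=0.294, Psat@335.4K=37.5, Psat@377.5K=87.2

Bubble-point temperature: ΣzᵢPᵢˢᵃᵗ(T) = P. Interpolate ln Pᵢˢᵃᵗ = aᵢ + bᵢ/T.
  T = 335.4 K: ΣzᵢPᵢˢᵃᵗ = 77.11 kPa
  T = 377.5 K: ΣzᵢPᵢˢᵃᵗ = 224.48 kPa
  T = 356.4 K: ΣzᵢPᵢˢᵃᵗ = 135.28 kPa
  T = 345.9 K: ΣzᵢPᵢˢᵃᵗ = 102.94 kPa
  T = 340.6 K: ΣzᵢPᵢˢᵃᵗ = 89.15 kPa
  T = 343.2 K: ΣzᵢPᵢˢᵃᵗ = 95.72 kPa
Interpolating between 340.6 K and 343.2 K gives T ≈ 342.5 K.

T = 342.5 K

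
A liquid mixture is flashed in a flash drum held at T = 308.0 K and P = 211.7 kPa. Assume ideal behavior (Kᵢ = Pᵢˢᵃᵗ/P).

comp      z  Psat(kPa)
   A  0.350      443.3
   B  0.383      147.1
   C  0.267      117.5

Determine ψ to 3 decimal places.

Raoult's law: Kᵢ = Pᵢˢᵃᵗ/P = Pᵢˢᵃᵗ/211.7.
  K_A = 443.3/211.7 = 2.09400, K_B = 147.1/211.7 = 0.69485, K_C = 117.5/211.7 = 0.55503
Rachford–Rice: g(ψ) = Σ zᵢ(Kᵢ−1)/(1+ψ(Kᵢ−1)) = 0.
Feasibility: ΣzᵢKᵢ = 1.147, Σzᵢ/Kᵢ = 1.199 — both > 1, two phases present.
Newton iteration, ψ⁰ = 0.36:
  ψ = 0.360: g = 0.0019, g' = -0.336 → ψ = 0.366
Converged at ψ = 0.366.

ψ = 0.366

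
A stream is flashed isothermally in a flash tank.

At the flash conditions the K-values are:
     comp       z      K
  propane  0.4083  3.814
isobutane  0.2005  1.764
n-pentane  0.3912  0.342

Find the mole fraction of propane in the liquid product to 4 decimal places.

Rachford–Rice: g(β) = Σ zᵢ(Kᵢ−1)/(1+β(Kᵢ−1)) = 0.
Feasibility: ΣzᵢKᵢ = 2.0447, Σzᵢ/Kᵢ = 1.3646 — both > 1, two phases present.
Iterate (Newton) starting at β = 0.6:
  β = 0.6000: g = 0.10708, g' = -0.9648 → β = 0.7110
  β = 0.7110: g = -0.00154, g' = -1.0063 → β = 0.7095
Converged at β = 0.7095.
Compositions from xᵢ = zᵢ/(1+β(Kᵢ−1)), yᵢ = Kᵢxᵢ:
  propane: x = 0.1363, y = 0.5197
  isobutane: x = 0.1300, y = 0.2294
  n-pentane: x = 0.7337, y = 0.2509

x_propane = 0.1363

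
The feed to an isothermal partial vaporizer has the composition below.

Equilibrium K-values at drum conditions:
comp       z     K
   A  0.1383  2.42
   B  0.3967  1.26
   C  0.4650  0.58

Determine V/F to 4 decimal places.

V/F = 0.3376

Material balance + equilibrium reduce to Σ zᵢ(Kᵢ−1)/(1+V/F(Kᵢ−1)) = 0.
Feasibility: ΣzᵢKᵢ = 1.1042, Σzᵢ/Kᵢ = 1.1737 — both > 1, two phases present.
Newton–Raphson from V/F = 0.61:
  V/F = 0.6100: g = -0.06831, g' = -0.2483 → V/F = 0.3349
  V/F = 0.3349: g = 0.00071, g' = -0.2619 → V/F = 0.3376
Converged at V/F = 0.3376.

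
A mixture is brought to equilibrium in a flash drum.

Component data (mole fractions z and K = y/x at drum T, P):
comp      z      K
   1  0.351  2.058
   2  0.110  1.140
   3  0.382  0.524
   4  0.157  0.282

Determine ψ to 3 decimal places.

Material balance + equilibrium reduce to Σ zᵢ(Kᵢ−1)/(1+ψ(Kᵢ−1)) = 0.
Check two-phase: ΣzᵢKᵢ = 1.092 > 1 and Σzᵢ/Kᵢ = 1.553 > 1, so g(0) = 0.092 > 0 and g(1) = -0.553 < 0.
Newton–Raphson from ψ = 0.62:
  ψ = 0.620: g = -0.2227, g' = -0.582 → ψ = 0.237
  ψ = 0.237: g = -0.0292, g' = -0.481 → ψ = 0.177
Converged at ψ = 0.177.

ψ = 0.177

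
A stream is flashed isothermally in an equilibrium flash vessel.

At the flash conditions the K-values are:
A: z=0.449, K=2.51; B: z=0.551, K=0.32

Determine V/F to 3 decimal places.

Material balance + equilibrium reduce to Σ zᵢ(Kᵢ−1)/(1+V/F(Kᵢ−1)) = 0.
Check two-phase: ΣzᵢKᵢ = 1.303 > 1 and Σzᵢ/Kᵢ = 1.901 > 1, so g(0) = 0.303 > 0 and g(1) = -0.901 < 0.
Binary case is linear: z₁(K₁−1)(1+V/F(K₂−1)) + z₂(K₂−1)(1+V/F(K₁−1)) = 0
⇒ V/F = [z₁(K₁−1)+z₂(K₂−1)] / [−(K₁−1)(K₂−1)] = 0.3033/1.0268 = 0.295

V/F = 0.295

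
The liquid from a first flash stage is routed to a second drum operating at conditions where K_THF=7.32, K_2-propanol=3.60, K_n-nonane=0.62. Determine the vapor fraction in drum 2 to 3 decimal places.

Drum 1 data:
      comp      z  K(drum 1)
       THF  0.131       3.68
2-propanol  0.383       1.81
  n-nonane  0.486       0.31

V/F (drum 2) = 0.772

Drum 1:
Material balance + equilibrium reduce to Σ zᵢ(Kᵢ−1)/(1+ψ₁(Kᵢ−1)) = 0.
Feasibility: ΣzᵢKᵢ = 1.326, Σzᵢ/Kᵢ = 1.815 — both > 1, two phases present.
Iterate (Newton) starting at ψ₁ = 0.5:
  ψ₁ = 0.500: g = -0.1411, g' = -0.838 → ψ₁ = 0.332
  ψ₁ = 0.332: g = -0.0045, g' = -0.809 → ψ₁ = 0.326
Converged at ψ₁ = 0.326.
Drum-1 compositions:
  THF: x = 0.070, y = 0.257
  2-propanol: x = 0.303, y = 0.548
  n-nonane: x = 0.627, y = 0.194
Drum-2 feed = drum-1 liquid: z₂ = (0.0699, 0.3030, 0.6271).
Drum 2:
Newton–Raphson from ψ₂ = 0.5:
  ψ₂ = 0.500: g = 0.1545, g' = -0.687 → ψ₂ = 0.725
  ψ₂ = 0.725: g = 0.0232, g' = -0.508 → ψ₂ = 0.771
  ψ₂ = 0.771: g = 0.0005, g' = -0.489 → ψ₂ = 0.772
Converged at ψ₂ = 0.772.
  THF: x = 0.012, y = 0.087
  2-propanol: x = 0.101, y = 0.363
  n-nonane: x = 0.887, y = 0.550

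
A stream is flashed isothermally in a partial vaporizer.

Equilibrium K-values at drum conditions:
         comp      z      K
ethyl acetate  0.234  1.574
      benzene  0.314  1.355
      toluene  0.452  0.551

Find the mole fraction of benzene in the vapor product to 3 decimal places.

Material balance + equilibrium reduce to Σ zᵢ(Kᵢ−1)/(1+β(Kᵢ−1)) = 0.
Check two-phase: ΣzᵢKᵢ = 1.043 > 1 and Σzᵢ/Kᵢ = 1.201 > 1, so g(0) = 0.043 > 0 and g(1) = -0.201 < 0.
Newton–Raphson from β = 0.5:
  β = 0.500: g = -0.0627, g' = -0.227 → β = 0.223
  β = 0.223: g = -0.0033, g' = -0.207 → β = 0.208
Converged at β = 0.208.
Compositions from xᵢ = zᵢ/(1+β(Kᵢ−1)), yᵢ = Kᵢxᵢ:
  ethyl acetate: x = 0.209, y = 0.329
  benzene: x = 0.292, y = 0.396
  toluene: x = 0.498, y = 0.275

y_benzene = 0.396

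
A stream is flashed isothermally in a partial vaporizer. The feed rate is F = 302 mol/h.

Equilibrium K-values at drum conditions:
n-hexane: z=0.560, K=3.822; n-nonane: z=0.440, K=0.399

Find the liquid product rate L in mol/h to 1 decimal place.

L = 67.7 mol/h

Binary case is linear: z₁(K₁−1)(1+ψ(K₂−1)) + z₂(K₂−1)(1+ψ(K₁−1)) = 0
⇒ ψ = [z₁(K₁−1)+z₂(K₂−1)] / [−(K₁−1)(K₂−1)] = 1.3159/1.6960 = 0.776
Then V = ψ·F = 0.7759·302 = 234.3 mol/h and L = F − V = 67.7 mol/h.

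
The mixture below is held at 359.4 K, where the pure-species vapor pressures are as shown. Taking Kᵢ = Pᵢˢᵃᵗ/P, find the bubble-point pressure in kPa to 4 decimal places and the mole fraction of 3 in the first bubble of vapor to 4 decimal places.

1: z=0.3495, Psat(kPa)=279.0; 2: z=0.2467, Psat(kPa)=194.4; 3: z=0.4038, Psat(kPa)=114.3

Pbub = 191.6233 kPa, y_3 = 0.2409

At the bubble point ψ → 0, so ΣzᵢKᵢ = 1 with Kᵢ = Pᵢˢᵃᵗ/P ⇒ P = ΣzᵢPᵢˢᵃᵗ.
P = 0.3495·279.0 + 0.2467·194.4 + 0.4038·114.3 = 191.6233 kPa
yᵢ = zᵢPᵢˢᵃᵗ/P ⇒ y_3 = 0.4038·114.3/191.6233 = 0.2409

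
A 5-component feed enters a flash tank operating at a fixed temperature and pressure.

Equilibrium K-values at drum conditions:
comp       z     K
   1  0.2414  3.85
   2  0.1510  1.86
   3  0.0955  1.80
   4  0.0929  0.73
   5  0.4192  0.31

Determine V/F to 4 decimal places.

Rachford–Rice: g(V/F) = Σ zᵢ(Kᵢ−1)/(1+V/F(Kᵢ−1)) = 0.
g(0) = ΣzᵢKᵢ − 1 = 0.5799 and g(1) = 1 − Σzᵢ/Kᵢ = -0.6765, so a root lies in (0, 1).
Newton iteration, V/F⁰ = 0.5:
  V/F = 0.5000: g = -0.04151, g' = -0.8935 → V/F = 0.4535
Converged at V/F = 0.4535.

V/F = 0.4535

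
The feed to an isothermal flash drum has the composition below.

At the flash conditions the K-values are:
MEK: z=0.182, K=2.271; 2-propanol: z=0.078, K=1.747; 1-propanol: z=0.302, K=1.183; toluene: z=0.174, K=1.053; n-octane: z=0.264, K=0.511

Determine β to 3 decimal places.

β = 0.786

Newton–Raphson from β = 0.48:
  β = 0.480: g = 0.0777, g' = -0.254 → β = 0.786
Converged at β = 0.786.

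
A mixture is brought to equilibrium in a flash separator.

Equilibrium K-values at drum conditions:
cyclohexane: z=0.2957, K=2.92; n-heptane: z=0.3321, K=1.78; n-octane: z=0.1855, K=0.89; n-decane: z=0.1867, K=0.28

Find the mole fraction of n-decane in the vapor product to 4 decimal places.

Rachford–Rice: g(V/F) = Σ zᵢ(Kᵢ−1)/(1+V/F(Kᵢ−1)) = 0.
g(0) = ΣzᵢKᵢ − 1 = 0.6720 and g(1) = 1 − Σzᵢ/Kᵢ = -0.1631, so a root lies in (0, 1).
Newton–Raphson from V/F = 0.5:
  V/F = 0.5000: g = 0.24439, g' = -0.6271 → V/F = 0.8897
  V/F = 0.8897: g = -0.03407, g' = -0.9710 → V/F = 0.8546
  V/F = 0.8546: g = -0.00155, g' = -0.8858 → V/F = 0.8529
Converged at V/F = 0.8529.
Compositions from xᵢ = zᵢ/(1+V/F(Kᵢ−1)), yᵢ = Kᵢxᵢ:
  cyclohexane: x = 0.1121, y = 0.3274
  n-heptane: x = 0.1994, y = 0.3550
  n-octane: x = 0.2047, y = 0.1822
  n-decane: x = 0.4837, y = 0.1354

y_n-decane = 0.1354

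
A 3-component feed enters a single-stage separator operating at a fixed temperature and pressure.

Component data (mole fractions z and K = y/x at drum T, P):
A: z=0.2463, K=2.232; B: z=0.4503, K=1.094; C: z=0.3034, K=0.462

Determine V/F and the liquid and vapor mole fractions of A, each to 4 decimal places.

Material balance + equilibrium reduce to Σ zᵢ(Kᵢ−1)/(1+V/F(Kᵢ−1)) = 0.
Feasibility: ΣzᵢKᵢ = 1.1825, Σzᵢ/Kᵢ = 1.1787 — both > 1, two phases present.
Newton iteration, V/F⁰ = 0.5:
  V/F = 0.5000: g = 0.00491, g' = -0.3111 → V/F = 0.5158
Converged at V/F = 0.5158.
Compositions from xᵢ = zᵢ/(1+V/F(Kᵢ−1)), yᵢ = Kᵢxᵢ:
  A: x = 0.1506, y = 0.3361
  B: x = 0.4295, y = 0.4698
  C: x = 0.4199, y = 0.1940

V/F = 0.5158, x_A = 0.1506, y_A = 0.3361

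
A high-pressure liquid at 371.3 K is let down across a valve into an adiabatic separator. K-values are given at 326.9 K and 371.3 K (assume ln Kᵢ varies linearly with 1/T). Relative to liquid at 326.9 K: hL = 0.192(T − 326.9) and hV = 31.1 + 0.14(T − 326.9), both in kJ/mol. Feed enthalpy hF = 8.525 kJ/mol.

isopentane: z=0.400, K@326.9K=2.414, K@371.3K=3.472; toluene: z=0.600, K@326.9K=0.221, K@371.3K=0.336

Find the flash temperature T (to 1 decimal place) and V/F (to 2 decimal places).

T = 341.0 K, V/F = 0.19

Adiabatic flash: solve Rachford–Rice at each trial T, then check hF = ψ·hV(T) + (1−ψ)·hL(T).
  T = 326.9 K: K = (2.414, 0.221), RR gives ψ = 0.089, H_out = 2.773 kJ/mol
  T = 371.3 K: K = (3.472, 0.336), RR gives ψ = 0.360, H_out = 18.881 kJ/mol
  T = 349.1 K: K = (2.929, 0.276), RR gives ψ = 0.242, H_out = 11.495 kJ/mol
  T = 338.0 K: K = (2.667, 0.248), RR gives ψ = 0.172, H_out = 7.382 kJ/mol
  T = 343.6 K: K = (2.798, 0.262), RR gives ψ = 0.208, H_out = 9.506 kJ/mol
  T = 340.8 K: K = (2.733, 0.255), RR gives ψ = 0.191, H_out = 8.458 kJ/mol
  T = 342.2 K: K = (2.765, 0.258), RR gives ψ = 0.200, H_out = 8.985 kJ/mol
Linear interpolation between T = 340.8 (H_out = 8.458) and T = 342.2 (H_out = 8.985) on hF = 8.525 gives T ≈ 341.0 K, at which ψ = 0.19.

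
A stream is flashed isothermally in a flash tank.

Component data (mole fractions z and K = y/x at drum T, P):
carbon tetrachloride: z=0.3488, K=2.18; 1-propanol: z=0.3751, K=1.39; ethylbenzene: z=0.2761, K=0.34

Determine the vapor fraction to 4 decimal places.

ψ = 0.7027

Rachford–Rice: g(ψ) = Σ zᵢ(Kᵢ−1)/(1+ψ(Kᵢ−1)) = 0.
Feasibility: ΣzᵢKᵢ = 1.3756, Σzᵢ/Kᵢ = 1.2419 — both > 1, two phases present.
Iterate (Newton) starting at ψ = 0.5:
  ψ = 0.5000: g = 0.10930, g' = -0.5000 → ψ = 0.7186
  ψ = 0.7186: g = -0.00963, g' = -0.6122 → ψ = 0.7029
  ψ = 0.7029: g = -0.00011, g' = -0.5987 → ψ = 0.7027
Converged at ψ = 0.7027.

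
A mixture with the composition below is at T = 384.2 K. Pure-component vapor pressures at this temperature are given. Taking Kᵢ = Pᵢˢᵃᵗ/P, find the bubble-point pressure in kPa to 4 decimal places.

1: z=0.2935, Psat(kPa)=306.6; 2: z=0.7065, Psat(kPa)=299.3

At the bubble point ψ → 0, so ΣzᵢKᵢ = 1 with Kᵢ = Pᵢˢᵃᵗ/P ⇒ P = ΣzᵢPᵢˢᵃᵗ.
P = 0.2935·306.6 + 0.7065·299.3 = 301.4425 kPa

Pbub = 301.4425 kPa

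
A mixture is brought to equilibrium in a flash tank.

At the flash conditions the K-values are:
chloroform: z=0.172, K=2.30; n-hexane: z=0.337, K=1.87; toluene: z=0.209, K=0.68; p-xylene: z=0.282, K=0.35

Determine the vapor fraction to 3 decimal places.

Let ψ = V/F and solve Σ zᵢ(Kᵢ−1)/(1+ψ(Kᵢ−1)) = 0.
g(0) = ΣzᵢKᵢ − 1 = 0.267 and g(1) = 1 − Σzᵢ/Kᵢ = -0.368, so a root lies in (0, 1).
Newton–Raphson from ψ = 0.66:
  ψ = 0.660: g = -0.0992, g' = -0.587 → ψ = 0.491
  ψ = 0.491: g = -0.0066, g' = -0.521 → ψ = 0.478
Converged at ψ = 0.478.

ψ = 0.478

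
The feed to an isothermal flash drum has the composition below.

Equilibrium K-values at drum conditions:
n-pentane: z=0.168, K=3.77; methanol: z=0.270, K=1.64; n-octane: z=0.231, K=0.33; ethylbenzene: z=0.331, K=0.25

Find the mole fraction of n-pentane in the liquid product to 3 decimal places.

x_n-pentane = 0.112

Let β = V/F and solve Σ zᵢ(Kᵢ−1)/(1+β(Kᵢ−1)) = 0.
g(0) = ΣzᵢKᵢ − 1 = 0.235 and g(1) = 1 − Σzᵢ/Kᵢ = -1.233, so a root lies in (0, 1).
Newton iteration, β⁰ = 0.5:
  β = 0.500: g = -0.3039, g' = -1.001 → β = 0.196
  β = 0.196: g = -0.0145, g' = -1.021 → β = 0.182
Converged at β = 0.182.
Compositions from xᵢ = zᵢ/(1+β(Kᵢ−1)), yᵢ = Kᵢxᵢ:
  n-pentane: x = 0.112, y = 0.421
  methanol: x = 0.242, y = 0.397
  n-octane: x = 0.263, y = 0.087
  ethylbenzene: x = 0.383, y = 0.096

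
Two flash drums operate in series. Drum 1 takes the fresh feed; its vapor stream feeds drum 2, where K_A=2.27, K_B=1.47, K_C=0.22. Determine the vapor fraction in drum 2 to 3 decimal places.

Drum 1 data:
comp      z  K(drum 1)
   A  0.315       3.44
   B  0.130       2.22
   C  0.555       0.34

Drum 1:
Rachford–Rice: g(ψ₁) = Σ zᵢ(Kᵢ−1)/(1+ψ₁(Kᵢ−1)) = 0.
g(0) = ΣzᵢKᵢ − 1 = 0.561 and g(1) = 1 − Σzᵢ/Kᵢ = -0.782, so a root lies in (0, 1).
Iterate (Newton) starting at ψ₁ = 0.5:
  ψ₁ = 0.500: g = -0.1020, g' = -0.994 → ψ₁ = 0.397
  ψ₁ = 0.397: g = 0.0005, g' = -1.015 → ψ₁ = 0.398
Converged at ψ₁ = 0.398.
Drum-1 compositions:
  A: x = 0.160, y = 0.550
  B: x = 0.088, y = 0.194
  C: x = 0.753, y = 0.256
Drum-2 feed = drum-1 vapor: z₂ = (0.5498, 0.1943, 0.2559).
Drum 2:
Rachford–Rice: g(ψ₂) = Σ zᵢ(Kᵢ−1)/(1+ψ₂(Kᵢ−1)) = 0.
Feasibility: ΣzᵢKᵢ = 1.590, Σzᵢ/Kᵢ = 1.538 — both > 1, two phases present.
Iterate (Newton) starting at ψ₂ = 0.66:
  ψ₂ = 0.660: g = 0.0382, g' = -0.949 → ψ₂ = 0.700
  ψ₂ = 0.700: g = -0.0015, g' = -1.029 → ψ₂ = 0.699
Converged at ψ₂ = 0.699.
  A: x = 0.291, y = 0.661
  B: x = 0.146, y = 0.215
  C: x = 0.562, y = 0.124

V/F (drum 2) = 0.699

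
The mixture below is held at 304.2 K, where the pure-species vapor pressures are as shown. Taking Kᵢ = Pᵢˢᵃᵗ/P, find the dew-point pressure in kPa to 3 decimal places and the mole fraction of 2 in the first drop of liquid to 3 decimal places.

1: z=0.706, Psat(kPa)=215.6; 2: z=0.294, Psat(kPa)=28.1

Pdew = 72.795 kPa, x_2 = 0.762

At the dew point ψ → 1, so Σzᵢ/Kᵢ = 1 with Kᵢ = Pᵢˢᵃᵗ/P ⇒ 1/P = Σzᵢ/Pᵢˢᵃᵗ.
1/P = 0.706/215.6 + 0.294/28.1 = 0.013737 ⇒ P = 72.795 kPa
xᵢ = zᵢP/Pᵢˢᵃᵗ ⇒ x_2 = 0.294·72.795/28.1 = 0.762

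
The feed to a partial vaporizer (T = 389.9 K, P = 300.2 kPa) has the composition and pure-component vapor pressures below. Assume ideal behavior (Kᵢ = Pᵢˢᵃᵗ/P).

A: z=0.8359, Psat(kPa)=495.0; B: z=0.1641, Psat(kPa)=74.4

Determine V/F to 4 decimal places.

Raoult's law: Kᵢ = Pᵢˢᵃᵗ/P = Pᵢˢᵃᵗ/300.2.
  K_A = 495.0/300.2 = 1.648901, K_B = 74.4/300.2 = 0.247835
Material balance + equilibrium reduce to Σ zᵢ(Kᵢ−1)/(1+V/F(Kᵢ−1)) = 0.
g(0) = ΣzᵢKᵢ − 1 = 0.4190 and g(1) = 1 − Σzᵢ/Kᵢ = -0.1691, so a root lies in (0, 1).
Binary case is linear: z₁(K₁−1)(1+V/F(K₂−1)) + z₂(K₂−1)(1+V/F(K₁−1)) = 0
⇒ V/F = [z₁(K₁−1)+z₂(K₂−1)] / [−(K₁−1)(K₂−1)] = 0.41899/0.48808 = 0.8584

V/F = 0.8584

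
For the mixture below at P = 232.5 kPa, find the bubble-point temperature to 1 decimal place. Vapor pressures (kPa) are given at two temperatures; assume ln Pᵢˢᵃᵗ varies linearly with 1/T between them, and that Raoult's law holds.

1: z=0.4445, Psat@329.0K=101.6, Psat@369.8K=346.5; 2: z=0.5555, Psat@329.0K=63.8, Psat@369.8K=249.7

Bubble-point temperature: ΣzᵢPᵢˢᵃᵗ(T) = P. Interpolate ln Pᵢˢᵃᵗ = aᵢ + bᵢ/T.
  T = 329.0 K: ΣzᵢPᵢˢᵃᵗ = 80.60 kPa
  T = 369.8 K: ΣzᵢPᵢˢᵃᵗ = 292.73 kPa
  T = 349.4 K: ΣzᵢPᵢˢᵃᵗ = 159.41 kPa
  T = 359.6 K: ΣzᵢPᵢˢᵃᵗ = 217.86 kPa
  T = 364.7 K: ΣzᵢPᵢˢᵃᵗ = 253.05 kPa
  T = 362.1 K: ΣzᵢPᵢˢᵃᵗ = 234.57 kPa
Interpolating between 359.6 K and 362.1 K gives T ≈ 361.8 K.

T = 361.8 K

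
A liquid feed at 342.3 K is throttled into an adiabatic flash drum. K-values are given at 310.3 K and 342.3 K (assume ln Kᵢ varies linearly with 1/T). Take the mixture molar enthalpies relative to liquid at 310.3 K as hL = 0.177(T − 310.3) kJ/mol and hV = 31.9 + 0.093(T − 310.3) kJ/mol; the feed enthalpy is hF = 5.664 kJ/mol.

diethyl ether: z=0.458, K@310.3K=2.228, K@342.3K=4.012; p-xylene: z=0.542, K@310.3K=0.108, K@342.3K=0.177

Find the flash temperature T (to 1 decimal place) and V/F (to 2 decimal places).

T = 315.5 K, V/F = 0.15

Adiabatic flash: solve Rachford–Rice at each trial T, then check hF = ψ·hV(T) + (1−ψ)·hL(T).
  T = 310.3 K: K = (2.228, 0.108), RR gives ψ = 0.072, H_out = 2.300 kJ/mol
  T = 342.3 K: K = (4.012, 0.177), RR gives ψ = 0.377, H_out = 16.664 kJ/mol
  T = 326.3 K: K = (3.033, 0.140), RR gives ψ = 0.266, H_out = 10.958 kJ/mol
  T = 318.3 K: K = (2.610, 0.123), RR gives ψ = 0.186, H_out = 7.216 kJ/mol
  T = 314.3 K: K = (2.414, 0.116), RR gives ψ = 0.134, H_out = 4.951 kJ/mol
  T = 316.3 K: K = (2.510, 0.119), RR gives ψ = 0.161, H_out = 6.125 kJ/mol
Linear interpolation between T = 314.3 (H_out = 4.951) and T = 316.3 (H_out = 6.125) on hF = 5.664 gives T ≈ 315.5 K, at which ψ = 0.15.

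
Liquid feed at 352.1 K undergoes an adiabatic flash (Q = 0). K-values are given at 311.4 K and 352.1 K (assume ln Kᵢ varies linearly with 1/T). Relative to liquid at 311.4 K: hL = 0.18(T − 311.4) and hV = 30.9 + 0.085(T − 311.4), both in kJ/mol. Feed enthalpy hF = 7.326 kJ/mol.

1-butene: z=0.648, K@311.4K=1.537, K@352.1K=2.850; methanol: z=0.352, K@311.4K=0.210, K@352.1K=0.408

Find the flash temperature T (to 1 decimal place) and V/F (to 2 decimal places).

Adiabatic flash: solve Rachford–Rice at each trial T, then check hF = ψ·hV(T) + (1−ψ)·hL(T).
  T = 311.4 K: K = (1.537, 0.210), RR gives ψ = 0.165, H_out = 5.091 kJ/mol
  T = 352.1 K: K = (2.850, 0.408), RR gives ψ = 0.904, H_out = 31.773 kJ/mol
  T = 331.8 K: K = (2.135, 0.299), RR gives ψ = 0.614, H_out = 21.458 kJ/mol
  T = 321.6 K: K = (1.821, 0.252), RR gives ψ = 0.437, H_out = 14.928 kJ/mol
  T = 316.5 K: K = (1.675, 0.230), RR gives ψ = 0.321, H_out = 10.670 kJ/mol
  T = 313.9 K: K = (1.604, 0.220), RR gives ψ = 0.248, H_out = 8.043 kJ/mol
  T = 312.6 K: K = (1.569, 0.215), RR gives ψ = 0.206, H_out = 6.569 kJ/mol
Linear interpolation between T = 312.6 (H_out = 6.569) and T = 313.9 (H_out = 8.043) on hF = 7.326 gives T ≈ 313.3 K, at which ψ = 0.23.

T = 313.3 K, V/F = 0.23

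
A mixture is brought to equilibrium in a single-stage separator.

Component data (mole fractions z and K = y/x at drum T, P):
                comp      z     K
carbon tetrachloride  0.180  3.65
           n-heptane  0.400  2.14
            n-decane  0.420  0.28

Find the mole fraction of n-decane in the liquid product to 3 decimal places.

Newton iteration, ψ⁰ = 0.5:
  ψ = 0.500: g = 0.0231, g' = -0.976 → ψ = 0.524
Converged at ψ = 0.524.
Compositions from xᵢ = zᵢ/(1+ψ(Kᵢ−1)), yᵢ = Kᵢxᵢ:
  carbon tetrachloride: x = 0.075, y = 0.275
  n-heptane: x = 0.250, y = 0.536
  n-decane: x = 0.674, y = 0.189

x_n-decane = 0.674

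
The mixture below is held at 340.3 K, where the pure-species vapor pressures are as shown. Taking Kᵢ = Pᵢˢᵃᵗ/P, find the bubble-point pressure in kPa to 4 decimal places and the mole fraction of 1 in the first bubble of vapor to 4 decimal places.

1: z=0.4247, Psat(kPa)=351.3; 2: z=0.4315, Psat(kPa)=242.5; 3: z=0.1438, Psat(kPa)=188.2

Pbub = 280.8990 kPa, y_1 = 0.5311

At the bubble point ψ → 0, so ΣzᵢKᵢ = 1 with Kᵢ = Pᵢˢᵃᵗ/P ⇒ P = ΣzᵢPᵢˢᵃᵗ.
P = 0.4247·351.3 + 0.4315·242.5 + 0.1438·188.2 = 280.8990 kPa
yᵢ = zᵢPᵢˢᵃᵗ/P ⇒ y_1 = 0.4247·351.3/280.8990 = 0.5311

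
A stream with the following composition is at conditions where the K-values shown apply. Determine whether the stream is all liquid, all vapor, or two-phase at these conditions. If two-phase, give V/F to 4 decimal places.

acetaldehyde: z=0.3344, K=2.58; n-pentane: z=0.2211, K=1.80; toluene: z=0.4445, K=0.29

ΣzᵢKᵢ = 1.3896; Σzᵢ/Kᵢ = 1.7852.
Both exceed 1, so a two-phase solution exists.
Material balance + equilibrium reduce to Σ zᵢ(Kᵢ−1)/(1+ψ(Kᵢ−1)) = 0.
Newton iteration, ψ⁰ = 0.5:
  ψ = 0.5000: g = -0.06778, g' = -0.8713 → ψ = 0.4222
  ψ = 0.4222: g = -0.00155, g' = -0.8364 → ψ = 0.4204
Converged at ψ = 0.4204.

two-phase, V/F = 0.4204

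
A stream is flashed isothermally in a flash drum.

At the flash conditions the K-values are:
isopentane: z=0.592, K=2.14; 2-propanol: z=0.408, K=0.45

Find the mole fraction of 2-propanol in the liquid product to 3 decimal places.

Rachford–Rice: g(ψ) = Σ zᵢ(Kᵢ−1)/(1+ψ(Kᵢ−1)) = 0.
Check two-phase: ΣzᵢKᵢ = 1.450 > 1 and Σzᵢ/Kᵢ = 1.183 > 1, so g(0) = 0.450 > 0 and g(1) = -0.183 < 0.
Binary case is linear: z₁(K₁−1)(1+ψ(K₂−1)) + z₂(K₂−1)(1+ψ(K₁−1)) = 0
⇒ ψ = [z₁(K₁−1)+z₂(K₂−1)] / [−(K₁−1)(K₂−1)] = 0.4505/0.6270 = 0.718
Compositions from xᵢ = zᵢ/(1+ψ(Kᵢ−1)), yᵢ = Kᵢxᵢ:
  isopentane: x = 0.325, y = 0.696
  2-propanol: x = 0.675, y = 0.304

x_2-propanol = 0.675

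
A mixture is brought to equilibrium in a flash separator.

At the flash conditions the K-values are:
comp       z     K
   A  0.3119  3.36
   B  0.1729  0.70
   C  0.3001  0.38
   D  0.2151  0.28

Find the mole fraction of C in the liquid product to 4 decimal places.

x_C = 0.3546

Rachford–Rice: g(ψ) = Σ zᵢ(Kᵢ−1)/(1+ψ(Kᵢ−1)) = 0.
Check two-phase: ΣzᵢKᵢ = 1.3433 > 1 and Σzᵢ/Kᵢ = 1.8978 > 1, so g(0) = 0.3433 > 0 and g(1) = -0.8978 < 0.
Iterate (Newton) starting at ψ = 0.5:
  ψ = 0.5000: g = -0.23501, g' = -0.9016 → ψ = 0.2393
  ψ = 0.2393: g = 0.00891, g' = -1.0493 → ψ = 0.2478
  ψ = 0.2478: g = 0.00006, g' = -1.0360 → ψ = 0.2479
Converged at ψ = 0.2479.
Compositions from xᵢ = zᵢ/(1+ψ(Kᵢ−1)), yᵢ = Kᵢxᵢ:
  A: x = 0.1968, y = 0.6612
  B: x = 0.1868, y = 0.1308
  C: x = 0.3546, y = 0.1347
  D: x = 0.2618, y = 0.0733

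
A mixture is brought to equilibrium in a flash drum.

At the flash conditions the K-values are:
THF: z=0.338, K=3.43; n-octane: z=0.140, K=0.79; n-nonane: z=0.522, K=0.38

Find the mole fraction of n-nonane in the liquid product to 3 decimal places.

Rachford–Rice: g(V/F) = Σ zᵢ(Kᵢ−1)/(1+V/F(Kᵢ−1)) = 0.
g(0) = ΣzᵢKᵢ − 1 = 0.468 and g(1) = 1 − Σzᵢ/Kᵢ = -0.649, so a root lies in (0, 1).
Newton iteration, V/F⁰ = 0.5:
  V/F = 0.500: g = -0.1311, g' = -0.836 → V/F = 0.343
  V/F = 0.343: g = 0.0050, g' = -0.924 → V/F = 0.349
Converged at V/F = 0.349.
Compositions from xᵢ = zᵢ/(1+V/F(Kᵢ−1)), yᵢ = Kᵢxᵢ:
  THF: x = 0.183, y = 0.628
  n-octane: x = 0.151, y = 0.119
  n-nonane: x = 0.666, y = 0.253

x_n-nonane = 0.666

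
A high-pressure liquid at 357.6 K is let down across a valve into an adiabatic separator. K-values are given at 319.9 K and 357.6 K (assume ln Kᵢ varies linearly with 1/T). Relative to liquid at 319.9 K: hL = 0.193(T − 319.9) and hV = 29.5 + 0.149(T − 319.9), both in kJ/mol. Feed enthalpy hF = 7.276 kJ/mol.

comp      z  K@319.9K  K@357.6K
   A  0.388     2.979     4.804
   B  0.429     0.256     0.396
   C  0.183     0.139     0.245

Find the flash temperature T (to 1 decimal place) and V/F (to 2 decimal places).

Adiabatic flash: solve Rachford–Rice at each trial T, then check hF = ψ·hV(T) + (1−ψ)·hL(T).
  T = 319.9 K: K = (2.979, 0.256, 0.139), RR gives ψ = 0.188, H_out = 5.559 kJ/mol
  T = 357.6 K: K = (4.804, 0.396, 0.245), RR gives ψ = 0.434, H_out = 19.361 kJ/mol
  T = 338.8 K: K = (3.836, 0.322, 0.188), RR gives ψ = 0.323, H_out = 12.921 kJ/mol
  T = 329.4 K: K = (3.395, 0.288, 0.162), RR gives ψ = 0.262, H_out = 9.440 kJ/mol
  T = 324.6 K: K = (3.181, 0.272, 0.150), RR gives ψ = 0.226, H_out = 7.537 kJ/mol
  T = 322.2 K: K = (3.077, 0.264, 0.144), RR gives ψ = 0.207, H_out = 6.543 kJ/mol
Linear interpolation between T = 322.2 (H_out = 6.543) and T = 324.6 (H_out = 7.537) on hF = 7.276 gives T ≈ 324.0 K, at which ψ = 0.22.

T = 324.0 K, V/F = 0.22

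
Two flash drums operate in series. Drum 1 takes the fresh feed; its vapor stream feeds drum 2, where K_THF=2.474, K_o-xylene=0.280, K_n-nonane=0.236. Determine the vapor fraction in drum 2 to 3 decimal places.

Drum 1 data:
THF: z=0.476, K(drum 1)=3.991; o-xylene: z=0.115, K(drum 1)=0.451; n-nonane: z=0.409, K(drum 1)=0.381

V/F (drum 2) = 0.667

Drum 1:
Material balance + equilibrium reduce to Σ zᵢ(Kᵢ−1)/(1+ψ₁(Kᵢ−1)) = 0.
Feasibility: ΣzᵢKᵢ = 2.107, Σzᵢ/Kᵢ = 1.448 — both > 1, two phases present.
Newton–Raphson from ψ₁ = 0.63:
  ψ₁ = 0.630: g = -0.0179, g' = -1.014 → ψ₁ = 0.612
Converged at ψ₁ = 0.612.
Drum-1 compositions:
  THF: x = 0.168, y = 0.671
  o-xylene: x = 0.173, y = 0.078
  n-nonane: x = 0.659, y = 0.251
Drum-2 feed = drum-1 vapor: z₂ = (0.6709, 0.0781, 0.2509).
Drum 2:
Let ψ₂ = V/F and solve Σ zᵢ(Kᵢ−1)/(1+ψ₂(Kᵢ−1)) = 0.
Check two-phase: ΣzᵢKᵢ = 1.741 > 1 and Σzᵢ/Kᵢ = 1.614 > 1, so g(0) = 0.741 > 0 and g(1) = -0.614 < 0.
Iterate (Newton) starting at ψ₂ = 0.38:
  ψ₂ = 0.380: g = 0.2863, g' = -0.966 → ψ₂ = 0.676
  ψ₂ = 0.676: g = -0.0110, g' = -1.146 → ψ₂ = 0.667
Converged at ψ₂ = 0.667.
  THF: x = 0.338, y = 0.837
  o-xylene: x = 0.150, y = 0.042
  n-nonane: x = 0.511, y = 0.121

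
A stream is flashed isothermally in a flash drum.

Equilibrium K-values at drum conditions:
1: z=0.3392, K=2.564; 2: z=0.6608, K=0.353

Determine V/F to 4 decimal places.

V/F = 0.1018

Rachford–Rice: g(V/F) = Σ zᵢ(Kᵢ−1)/(1+V/F(Kᵢ−1)) = 0.
Check two-phase: ΣzᵢKᵢ = 1.1030 > 1 and Σzᵢ/Kᵢ = 2.0042 > 1, so g(0) = 0.1030 > 0 and g(1) = -1.0042 < 0.
Binary case is linear: z₁(K₁−1)(1+V/F(K₂−1)) + z₂(K₂−1)(1+V/F(K₁−1)) = 0
⇒ V/F = [z₁(K₁−1)+z₂(K₂−1)] / [−(K₁−1)(K₂−1)] = 0.10297/1.01191 = 0.1018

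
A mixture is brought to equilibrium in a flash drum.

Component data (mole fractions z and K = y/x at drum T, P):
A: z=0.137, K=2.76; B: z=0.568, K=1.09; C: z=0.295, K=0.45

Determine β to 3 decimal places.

Newton–Raphson from β = 0.5:
  β = 0.500: g = -0.0466, g' = -0.294 → β = 0.341
  β = 0.341: g = 0.0004, g' = -0.305 → β = 0.343
Converged at β = 0.343.

β = 0.343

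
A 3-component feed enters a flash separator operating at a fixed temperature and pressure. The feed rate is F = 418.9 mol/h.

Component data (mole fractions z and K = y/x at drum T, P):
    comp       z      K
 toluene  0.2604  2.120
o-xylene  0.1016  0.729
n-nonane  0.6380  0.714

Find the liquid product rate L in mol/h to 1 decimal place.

L = 311.4 mol/h

Material balance + equilibrium reduce to Σ zᵢ(Kᵢ−1)/(1+ψ(Kᵢ−1)) = 0.
g(0) = ΣzᵢKᵢ − 1 = 0.0816 and g(1) = 1 − Σzᵢ/Kᵢ = -0.1558, so a root lies in (0, 1).
Iterate (Newton) starting at ψ = 0.51:
  ψ = 0.5100: g = -0.05996, g' = -0.2139 → ψ = 0.2297
  ψ = 0.2297: g = 0.00731, g' = -0.2749 → ψ = 0.2563
  ψ = 0.2563: g = 0.00011, g' = -0.2666 → ψ = 0.2567
Converged at ψ = 0.2567.
Then V = ψ·F = 0.2567·418.9 = 107.5 mol/h and L = F − V = 311.4 mol/h.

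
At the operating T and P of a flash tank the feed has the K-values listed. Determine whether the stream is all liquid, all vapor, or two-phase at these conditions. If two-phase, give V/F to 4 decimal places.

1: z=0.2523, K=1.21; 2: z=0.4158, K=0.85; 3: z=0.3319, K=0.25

all liquid

ΣzᵢKᵢ = 0.7417; Σzᵢ/Kᵢ = 2.0253.
Since ΣzᵢKᵢ < 1 the mixture is below its bubble point — single liquid phase.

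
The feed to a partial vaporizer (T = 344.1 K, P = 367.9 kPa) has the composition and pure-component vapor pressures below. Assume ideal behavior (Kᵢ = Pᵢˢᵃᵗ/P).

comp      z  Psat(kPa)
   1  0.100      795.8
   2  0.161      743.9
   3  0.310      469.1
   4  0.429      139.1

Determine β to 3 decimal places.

Raoult's law: Kᵢ = Pᵢˢᵃᵗ/P = Pᵢˢᵃᵗ/367.9.
  K_1 = 795.8/367.9 = 2.16309, K_2 = 743.9/367.9 = 2.02202, K_3 = 469.1/367.9 = 1.27507, K_4 = 139.1/367.9 = 0.37809
Rachford–Rice: g(β) = Σ zᵢ(Kᵢ−1)/(1+β(Kᵢ−1)) = 0.
Feasibility: ΣzᵢKᵢ = 1.099, Σzᵢ/Kᵢ = 1.504 — both > 1, two phases present.
Iterate (Newton) starting at β = 0.7:
  β = 0.700: g = -0.2410, g' = -0.635 → β = 0.321
  β = 0.321: g = -0.0462, g' = -0.446 → β = 0.217
  β = 0.217: g = -0.0004, g' = -0.442 → β = 0.216
Converged at β = 0.216.

β = 0.216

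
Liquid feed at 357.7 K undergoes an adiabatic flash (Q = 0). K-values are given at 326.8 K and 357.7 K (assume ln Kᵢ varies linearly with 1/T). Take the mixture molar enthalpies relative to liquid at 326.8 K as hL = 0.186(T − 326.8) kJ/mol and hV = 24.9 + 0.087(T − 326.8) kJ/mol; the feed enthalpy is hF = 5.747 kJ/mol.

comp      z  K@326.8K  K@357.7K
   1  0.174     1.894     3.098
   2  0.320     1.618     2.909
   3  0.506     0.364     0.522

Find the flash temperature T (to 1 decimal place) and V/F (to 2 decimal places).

T = 330.8 K, V/F = 0.20

Adiabatic flash: solve Rachford–Rice at each trial T, then check hF = ψ·hV(T) + (1−ψ)·hL(T).
  T = 326.8 K: K = (1.894, 1.618, 0.364), RR gives ψ = 0.068, H_out = 1.697 kJ/mol
  T = 357.7 K: K = (3.098, 2.909, 0.522), RR gives ψ = 0.777, H_out = 22.718 kJ/mol
  T = 342.2 K: K = (2.447, 2.196, 0.439), RR gives ψ = 0.486, H_out = 14.219 kJ/mol
  T = 334.5 K: K = (2.159, 1.892, 0.401), RR gives ψ = 0.309, H_out = 8.894 kJ/mol
  T = 330.6 K: K = (2.022, 1.749, 0.382), RR gives ψ = 0.199, H_out = 5.579 kJ/mol
  T = 332.6 K: K = (2.092, 1.821, 0.391), RR gives ψ = 0.258, H_out = 7.348 kJ/mol
Linear interpolation between T = 330.6 (H_out = 5.579) and T = 332.6 (H_out = 7.348) on hF = 5.747 gives T ≈ 330.8 K, at which ψ = 0.20.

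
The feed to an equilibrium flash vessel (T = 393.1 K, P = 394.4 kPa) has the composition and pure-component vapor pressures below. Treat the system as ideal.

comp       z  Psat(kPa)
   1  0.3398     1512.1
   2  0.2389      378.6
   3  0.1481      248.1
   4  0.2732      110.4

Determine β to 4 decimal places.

Raoult's law: Kᵢ = Pᵢˢᵃᵗ/P = Pᵢˢᵃᵗ/394.4.
  K_1 = 1512.1/394.4 = 3.833925, K_2 = 378.6/394.4 = 0.959939, K_3 = 248.1/394.4 = 0.629057, K_4 = 110.4/394.4 = 0.279919
Let β = V/F and solve Σ zᵢ(Kᵢ−1)/(1+β(Kᵢ−1)) = 0.
g(0) = ΣzᵢKᵢ − 1 = 0.7017 and g(1) = 1 − Σzᵢ/Kᵢ = -0.5489, so a root lies in (0, 1).
Newton–Raphson from β = 0.33:
  β = 0.3300: g = 0.16726, g' = -0.9993 → β = 0.4974
  β = 0.4974: g = 0.01601, g' = -0.8449 → β = 0.5163
  β = 0.5163: g = 0.00005, g' = -0.8403 → β = 0.5164
Converged at β = 0.5164.

β = 0.5164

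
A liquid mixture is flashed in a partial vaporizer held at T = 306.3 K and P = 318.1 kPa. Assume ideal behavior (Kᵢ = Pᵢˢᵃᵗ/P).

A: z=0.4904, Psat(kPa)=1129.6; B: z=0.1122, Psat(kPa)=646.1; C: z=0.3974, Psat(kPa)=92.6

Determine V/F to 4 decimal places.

V/F = 0.6647

Raoult's law: Kᵢ = Pᵢˢᵃᵗ/P = Pᵢˢᵃᵗ/318.1.
  K_A = 1129.6/318.1 = 3.551085, K_B = 646.1/318.1 = 2.031122, K_C = 92.6/318.1 = 0.291103
Material balance + equilibrium reduce to Σ zᵢ(Kᵢ−1)/(1+V/F(Kᵢ−1)) = 0.
Feasibility: ΣzᵢKᵢ = 2.0850, Σzᵢ/Kᵢ = 1.5585 — both > 1, two phases present.
Iterate (Newton) starting at V/F = 0.5:
  V/F = 0.5000: g = 0.18972, g' = -1.1475 → V/F = 0.6653
  V/F = 0.6653: g = -0.00077, g' = -1.1960 → V/F = 0.6647
Converged at V/F = 0.6647.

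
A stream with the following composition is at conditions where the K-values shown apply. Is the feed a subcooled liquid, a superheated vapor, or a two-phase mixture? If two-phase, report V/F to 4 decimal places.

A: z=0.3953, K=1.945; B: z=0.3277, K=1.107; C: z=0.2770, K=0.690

superheated vapor

ΣzᵢKᵢ = 1.3228; Σzᵢ/Kᵢ = 0.9007.
Since Σzᵢ/Kᵢ < 1 the mixture is above its dew point — single vapor phase.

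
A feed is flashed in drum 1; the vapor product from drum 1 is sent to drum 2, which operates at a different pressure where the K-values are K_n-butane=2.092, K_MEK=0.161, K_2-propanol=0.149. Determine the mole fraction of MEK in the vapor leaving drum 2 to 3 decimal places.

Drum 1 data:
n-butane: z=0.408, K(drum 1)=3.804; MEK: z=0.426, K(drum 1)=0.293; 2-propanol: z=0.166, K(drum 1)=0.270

y_MEK (drum 2) = 0.066

Drum 1:
Newton–Raphson from ψ₁ = 0.64:
  ψ₁ = 0.640: g = -0.3681, g' = -1.433 → ψ₁ = 0.383
  ψ₁ = 0.383: g = -0.0297, g' = -1.317 → ψ₁ = 0.361
Converged at ψ₁ = 0.361.
Drum-1 compositions:
  n-butane: x = 0.203, y = 0.772
  MEK: x = 0.572, y = 0.168
  2-propanol: x = 0.225, y = 0.061
Drum-2 feed = drum-1 vapor: z₂ = (0.7716, 0.1675, 0.0608).
Drum 2:
Newton iteration, ψ₂⁰ = 0.5:
  ψ₂ = 0.500: g = 0.2127, g' = -0.868 → ψ₂ = 0.745
  ψ₂ = 0.745: g = -0.0517, g' = -1.447 → ψ₂ = 0.709
  ψ₂ = 0.709: g = -0.0029, g' = -1.292 → ψ₂ = 0.707
Converged at ψ₂ = 0.707.
  n-butane: x = 0.435, y = 0.911
  MEK: x = 0.412, y = 0.066
  2-propanol: x = 0.153, y = 0.023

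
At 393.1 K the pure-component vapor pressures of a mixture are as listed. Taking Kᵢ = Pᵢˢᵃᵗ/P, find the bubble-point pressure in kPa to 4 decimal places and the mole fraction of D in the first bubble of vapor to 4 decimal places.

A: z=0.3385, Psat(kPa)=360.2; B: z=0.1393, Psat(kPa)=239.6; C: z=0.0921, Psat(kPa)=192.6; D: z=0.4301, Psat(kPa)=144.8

Pbub = 235.3209 kPa, y_D = 0.2647

At the bubble point ψ → 0, so ΣzᵢKᵢ = 1 with Kᵢ = Pᵢˢᵃᵗ/P ⇒ P = ΣzᵢPᵢˢᵃᵗ.
P = 0.3385·360.2 + 0.1393·239.6 + 0.0921·192.6 + 0.4301·144.8 = 235.3209 kPa
yᵢ = zᵢPᵢˢᵃᵗ/P ⇒ y_D = 0.4301·144.8/235.3209 = 0.2647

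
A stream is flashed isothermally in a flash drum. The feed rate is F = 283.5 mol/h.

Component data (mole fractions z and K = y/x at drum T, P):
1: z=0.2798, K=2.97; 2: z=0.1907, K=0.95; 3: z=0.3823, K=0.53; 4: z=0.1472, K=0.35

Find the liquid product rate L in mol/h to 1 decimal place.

L = 194.5 mol/h

Let ψ = V/F and solve Σ zᵢ(Kᵢ−1)/(1+ψ(Kᵢ−1)) = 0.
Feasibility: ΣzᵢKᵢ = 1.2663, Σzᵢ/Kᵢ = 1.4368 — both > 1, two phases present.
Iterate (Newton) starting at ψ = 0.5:
  ψ = 0.5000: g = -0.10872, g' = -0.5569 → ψ = 0.3048
  ψ = 0.3048: g = 0.00569, g' = -0.6362 → ψ = 0.3137
  ψ = 0.3137: g = 0.00003, g' = -0.6296 → ψ = 0.3138
Converged at ψ = 0.3138.
Then V = ψ·F = 0.3138·283.5 = 89.0 mol/h and L = F − V = 194.5 mol/h.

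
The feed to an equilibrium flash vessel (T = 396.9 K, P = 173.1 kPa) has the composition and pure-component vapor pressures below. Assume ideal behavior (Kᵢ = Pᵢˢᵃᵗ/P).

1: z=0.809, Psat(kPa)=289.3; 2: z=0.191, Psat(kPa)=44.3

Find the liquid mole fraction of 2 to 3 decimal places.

x_2 = 0.474

Raoult's law: Kᵢ = Pᵢˢᵃᵗ/P = Pᵢˢᵃᵗ/173.1.
  K_1 = 289.3/173.1 = 1.67129, K_2 = 44.3/173.1 = 0.25592
Rachford–Rice: g(V/F) = Σ zᵢ(Kᵢ−1)/(1+V/F(Kᵢ−1)) = 0.
Check two-phase: ΣzᵢKᵢ = 1.401 > 1 and Σzᵢ/Kᵢ = 1.230 > 1, so g(0) = 0.401 > 0 and g(1) = -0.230 < 0.
Newton–Raphson from V/F = 0.5:
  V/F = 0.500: g = 0.1803, g' = -0.473 → V/F = 0.882
  V/F = 0.882: g = -0.0719, g' = -1.037 → V/F = 0.812
  V/F = 0.812: g = -0.0078, g' = -0.828 → V/F = 0.803
Converged at V/F = 0.803.
Compositions from xᵢ = zᵢ/(1+V/F(Kᵢ−1)), yᵢ = Kᵢxᵢ:
  1: x = 0.526, y = 0.879
  2: x = 0.474, y = 0.121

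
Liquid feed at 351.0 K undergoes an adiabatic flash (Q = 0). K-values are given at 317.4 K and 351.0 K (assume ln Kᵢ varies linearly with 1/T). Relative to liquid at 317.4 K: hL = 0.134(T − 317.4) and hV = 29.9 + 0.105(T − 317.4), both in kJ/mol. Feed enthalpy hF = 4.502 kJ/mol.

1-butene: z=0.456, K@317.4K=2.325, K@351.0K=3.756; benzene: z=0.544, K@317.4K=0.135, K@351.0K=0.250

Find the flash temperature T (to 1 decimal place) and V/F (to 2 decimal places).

T = 319.4 K, V/F = 0.14

Adiabatic flash: solve Rachford–Rice at each trial T, then check hF = ψ·hV(T) + (1−ψ)·hL(T).
  T = 317.4 K: K = (2.325, 0.135), RR gives ψ = 0.117, H_out = 3.486 kJ/mol
  T = 351.0 K: K = (3.756, 0.250), RR gives ψ = 0.411, H_out = 16.380 kJ/mol
  T = 334.2 K: K = (2.991, 0.187), RR gives ψ = 0.287, H_out = 10.703 kJ/mol
  T = 325.8 K: K = (2.646, 0.159), RR gives ψ = 0.212, H_out = 7.409 kJ/mol
  T = 321.6 K: K = (2.482, 0.147), RR gives ψ = 0.167, H_out = 5.550 kJ/mol
  T = 319.5 K: K = (2.403, 0.141), RR gives ψ = 0.143, H_out = 4.547 kJ/mol
Linear interpolation between T = 317.4 (H_out = 3.486) and T = 319.5 (H_out = 4.547) on hF = 4.502 gives T ≈ 319.4 K, at which ψ = 0.14.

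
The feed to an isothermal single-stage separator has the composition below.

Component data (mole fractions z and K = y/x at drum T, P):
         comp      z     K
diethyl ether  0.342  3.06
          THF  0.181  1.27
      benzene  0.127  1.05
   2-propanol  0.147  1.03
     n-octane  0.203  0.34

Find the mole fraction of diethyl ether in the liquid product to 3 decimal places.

x_diethyl ether = 0.124

Let ψ = V/F and solve Σ zᵢ(Kᵢ−1)/(1+ψ(Kᵢ−1)) = 0.
Feasibility: ΣzᵢKᵢ = 1.630, Σzᵢ/Kᵢ = 1.115 — both > 1, two phases present.
Newton–Raphson from ψ = 0.5:
  ψ = 0.500: g = 0.2007, g' = -0.560 → ψ = 0.858
  ψ = 0.858: g = -0.0046, g' = -0.669 → ψ = 0.852
Converged at ψ = 0.852.
Compositions from xᵢ = zᵢ/(1+ψ(Kᵢ−1)), yᵢ = Kᵢxᵢ:
  diethyl ether: x = 0.124, y = 0.380
  THF: x = 0.147, y = 0.187
  benzene: x = 0.122, y = 0.128
  2-propanol: x = 0.143, y = 0.148
  n-octane: x = 0.464, y = 0.158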